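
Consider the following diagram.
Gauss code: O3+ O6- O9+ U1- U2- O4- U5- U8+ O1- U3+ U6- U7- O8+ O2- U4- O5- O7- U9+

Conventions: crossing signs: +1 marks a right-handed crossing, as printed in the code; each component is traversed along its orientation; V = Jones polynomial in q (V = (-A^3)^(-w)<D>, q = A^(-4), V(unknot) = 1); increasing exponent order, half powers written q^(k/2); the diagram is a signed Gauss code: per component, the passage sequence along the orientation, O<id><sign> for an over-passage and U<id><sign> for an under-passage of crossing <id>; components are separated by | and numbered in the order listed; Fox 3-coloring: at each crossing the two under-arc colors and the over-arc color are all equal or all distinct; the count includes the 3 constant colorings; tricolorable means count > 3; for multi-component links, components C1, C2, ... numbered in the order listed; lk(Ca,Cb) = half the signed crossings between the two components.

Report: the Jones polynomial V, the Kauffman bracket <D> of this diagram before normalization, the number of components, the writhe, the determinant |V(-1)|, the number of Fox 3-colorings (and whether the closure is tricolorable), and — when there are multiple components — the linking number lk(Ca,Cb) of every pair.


Jones polynomial: V(q) = -q^-6 + q^-5 - q^-4 + 2q^-3 - q^-2 + q^-1
<D> = -A^-5 + A^-1 - 2A^3 + A^7 - A^11 + A^15; writhe -3
components 1, writhe -3 (9 crossings)
3-colorings: 3 of 3^9, det 7 — not tricolorable
note: w = -3 shifts under R1 moves; the (-A^3)^(3) factor cancels that in V


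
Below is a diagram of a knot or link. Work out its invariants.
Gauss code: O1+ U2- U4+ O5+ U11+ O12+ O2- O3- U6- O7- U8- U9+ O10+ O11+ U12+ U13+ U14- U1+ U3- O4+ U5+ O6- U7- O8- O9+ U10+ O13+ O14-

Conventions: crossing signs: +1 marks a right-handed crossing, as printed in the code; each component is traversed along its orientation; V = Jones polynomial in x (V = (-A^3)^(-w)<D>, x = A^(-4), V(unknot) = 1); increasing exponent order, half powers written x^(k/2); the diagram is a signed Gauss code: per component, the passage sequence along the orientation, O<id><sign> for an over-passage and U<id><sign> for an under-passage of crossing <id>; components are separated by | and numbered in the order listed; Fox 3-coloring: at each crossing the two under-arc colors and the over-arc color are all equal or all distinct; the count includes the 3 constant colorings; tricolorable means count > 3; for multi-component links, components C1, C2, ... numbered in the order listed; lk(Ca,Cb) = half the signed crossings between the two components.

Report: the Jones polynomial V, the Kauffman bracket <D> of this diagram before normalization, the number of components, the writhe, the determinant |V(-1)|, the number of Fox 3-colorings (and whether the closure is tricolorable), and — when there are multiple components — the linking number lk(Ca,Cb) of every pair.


V = x^-1 - 1 + 2x - 2x^2 + 2x^3 - 2x^4 + x^5
<D> = A^-14 - 2A^-10 + 2A^-6 - 2A^-2 + 2A^2 - A^6 + A^10 (w = +2)
1 component over 14 crossings, w = +2
3 Fox colorings among 3^14, |V(-1)| = 11: not tricolorable
why: w = +2 shifts under R1 moves; the (-A^3)^(-2) factor cancels that in V


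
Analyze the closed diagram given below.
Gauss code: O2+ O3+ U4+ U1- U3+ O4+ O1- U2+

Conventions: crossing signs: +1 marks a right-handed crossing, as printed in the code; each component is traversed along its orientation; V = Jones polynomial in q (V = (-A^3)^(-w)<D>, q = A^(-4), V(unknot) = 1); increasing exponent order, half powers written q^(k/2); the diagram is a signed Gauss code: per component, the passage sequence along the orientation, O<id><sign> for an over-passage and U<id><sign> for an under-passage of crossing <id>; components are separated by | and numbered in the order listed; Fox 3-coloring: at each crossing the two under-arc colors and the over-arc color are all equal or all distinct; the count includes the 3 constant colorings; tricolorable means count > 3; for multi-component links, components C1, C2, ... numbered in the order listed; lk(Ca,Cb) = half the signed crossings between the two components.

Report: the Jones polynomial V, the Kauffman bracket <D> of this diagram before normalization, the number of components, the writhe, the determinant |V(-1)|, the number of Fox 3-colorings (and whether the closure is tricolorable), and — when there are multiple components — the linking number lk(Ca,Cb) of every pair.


Jones polynomial: V(q) = 1
<D> = A^6; writhe +2
components 1, writhe +2 (4 crossings)
3-colorings: 3 of 3^4, det 1 — not tricolorable
note: w = +2 (over 4 crossings) is diagram-only; (-A^3)^(-2) removes it from V


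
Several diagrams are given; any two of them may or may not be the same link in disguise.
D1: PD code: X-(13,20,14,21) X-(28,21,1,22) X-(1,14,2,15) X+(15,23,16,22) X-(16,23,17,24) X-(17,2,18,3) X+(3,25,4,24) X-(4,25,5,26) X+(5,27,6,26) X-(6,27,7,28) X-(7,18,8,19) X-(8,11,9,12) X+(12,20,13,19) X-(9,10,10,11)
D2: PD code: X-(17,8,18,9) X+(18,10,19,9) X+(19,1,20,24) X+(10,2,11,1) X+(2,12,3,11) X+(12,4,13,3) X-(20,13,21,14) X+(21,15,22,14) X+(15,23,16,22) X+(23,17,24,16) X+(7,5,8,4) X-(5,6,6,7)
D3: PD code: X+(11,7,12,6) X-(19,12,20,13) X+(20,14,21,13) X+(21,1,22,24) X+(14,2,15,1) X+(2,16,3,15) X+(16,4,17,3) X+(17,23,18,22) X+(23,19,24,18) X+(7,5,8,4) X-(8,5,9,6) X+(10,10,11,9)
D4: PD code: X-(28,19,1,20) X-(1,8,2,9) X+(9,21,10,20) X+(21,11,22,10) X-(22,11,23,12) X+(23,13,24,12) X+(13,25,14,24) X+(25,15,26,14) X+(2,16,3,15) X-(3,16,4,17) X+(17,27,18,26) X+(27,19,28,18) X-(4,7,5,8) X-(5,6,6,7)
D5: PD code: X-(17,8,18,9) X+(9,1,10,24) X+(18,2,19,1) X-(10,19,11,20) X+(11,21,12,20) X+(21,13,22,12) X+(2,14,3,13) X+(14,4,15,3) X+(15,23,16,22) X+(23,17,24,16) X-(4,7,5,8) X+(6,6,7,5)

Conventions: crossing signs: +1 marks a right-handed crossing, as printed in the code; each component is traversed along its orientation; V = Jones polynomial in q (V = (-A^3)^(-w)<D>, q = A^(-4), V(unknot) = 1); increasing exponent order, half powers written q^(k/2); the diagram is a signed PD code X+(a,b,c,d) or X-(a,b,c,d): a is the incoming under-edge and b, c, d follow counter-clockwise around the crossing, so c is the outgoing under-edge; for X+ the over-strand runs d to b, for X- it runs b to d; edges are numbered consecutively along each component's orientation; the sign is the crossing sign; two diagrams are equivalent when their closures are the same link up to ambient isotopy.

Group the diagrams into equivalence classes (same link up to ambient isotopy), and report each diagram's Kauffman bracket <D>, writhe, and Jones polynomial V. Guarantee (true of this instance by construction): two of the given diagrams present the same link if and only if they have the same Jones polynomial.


classes: {D1} | {D2, D3, D5} | {D4}
V(D1) = -q^-4 + q^-3 + q^-1  [14 crossings, <D> = A^-14 + A^-6 - A^-2, w = -6]
D2 (bracket A^-14 - 2A^-10 + A^-6 - 2A^-2 + 2A^2 + A^10; 12 crossings at w = +6): V = q^2 + 2q^4 - 2q^5 + q^6 - 2q^7 + q^8
V(D3) = q^2 + 2q^4 - 2q^5 + q^6 - 2q^7 + q^8  (w +8, c 12, <D> = A^-8 - 2A^-4 + 1 - 2A^4 + 2A^8 + A^16)
V(D4) = q^2 + q^4 - q^5 + q^6 - q^7  (w +2, c 14, <D> = -A^-22 + A^-18 - A^-14 + A^-10 + A^-2)
D5 (bracket A^-14 - 2A^-10 + A^-6 - 2A^-2 + 2A^2 + A^10; 12 crossings at w = +6): V = q^2 + 2q^4 - 2q^5 + q^6 - 2q^7 + q^8
note: 3 classes among 5 diagrams; unequal V(q) rules out equality


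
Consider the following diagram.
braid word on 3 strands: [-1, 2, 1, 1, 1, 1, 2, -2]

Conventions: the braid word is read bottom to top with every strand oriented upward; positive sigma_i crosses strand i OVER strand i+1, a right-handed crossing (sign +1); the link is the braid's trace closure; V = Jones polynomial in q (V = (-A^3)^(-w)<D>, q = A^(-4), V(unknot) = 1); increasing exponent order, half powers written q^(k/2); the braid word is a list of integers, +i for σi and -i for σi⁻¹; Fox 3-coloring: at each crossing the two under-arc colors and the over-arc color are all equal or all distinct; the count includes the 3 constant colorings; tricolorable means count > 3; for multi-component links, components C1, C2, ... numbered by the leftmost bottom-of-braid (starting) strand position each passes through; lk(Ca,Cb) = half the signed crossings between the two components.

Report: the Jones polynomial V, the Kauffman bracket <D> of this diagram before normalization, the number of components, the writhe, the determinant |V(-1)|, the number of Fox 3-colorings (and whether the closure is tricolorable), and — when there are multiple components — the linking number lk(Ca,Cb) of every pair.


Jones polynomial: V(q) = q + q^3 - q^4
<D> = -A^-4 + 1 + A^8; writhe +4
components 1, writhe +4 (8 crossings)
3-colorings: 9 of 3^8, det 3 — tricolorable
note: the word shrinks to σ1⁻¹ σ2 σ1 σ1 σ1 σ1 after cancelling


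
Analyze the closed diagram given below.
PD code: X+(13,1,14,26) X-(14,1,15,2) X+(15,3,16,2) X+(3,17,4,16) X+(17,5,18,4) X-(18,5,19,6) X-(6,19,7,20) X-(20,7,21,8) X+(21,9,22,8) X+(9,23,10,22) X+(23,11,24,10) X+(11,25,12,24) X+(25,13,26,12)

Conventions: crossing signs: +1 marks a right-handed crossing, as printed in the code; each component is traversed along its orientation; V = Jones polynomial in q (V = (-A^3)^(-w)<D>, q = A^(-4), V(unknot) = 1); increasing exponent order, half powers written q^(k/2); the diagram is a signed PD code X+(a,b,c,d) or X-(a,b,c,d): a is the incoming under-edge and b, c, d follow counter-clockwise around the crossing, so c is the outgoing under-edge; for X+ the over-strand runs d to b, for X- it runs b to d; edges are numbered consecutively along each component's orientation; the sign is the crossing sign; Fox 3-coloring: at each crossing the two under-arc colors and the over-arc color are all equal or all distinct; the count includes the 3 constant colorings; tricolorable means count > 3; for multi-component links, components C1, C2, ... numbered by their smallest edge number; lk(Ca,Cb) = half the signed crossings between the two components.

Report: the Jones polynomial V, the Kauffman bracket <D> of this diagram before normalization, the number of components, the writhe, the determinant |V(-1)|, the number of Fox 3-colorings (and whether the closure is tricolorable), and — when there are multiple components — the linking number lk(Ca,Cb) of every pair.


Jones polynomial: V(q) = q^2 + q^4 - q^5 + q^6 - q^7
<D> = A^-13 - A^-9 + A^-5 - A^-1 - A^7; writhe +5
components 1, writhe +5 (13 crossings)
3-colorings: 3 of 3^13, det 5 — not tricolorable
note: V spans 5 powers of q: at least 5 crossings in any diagram


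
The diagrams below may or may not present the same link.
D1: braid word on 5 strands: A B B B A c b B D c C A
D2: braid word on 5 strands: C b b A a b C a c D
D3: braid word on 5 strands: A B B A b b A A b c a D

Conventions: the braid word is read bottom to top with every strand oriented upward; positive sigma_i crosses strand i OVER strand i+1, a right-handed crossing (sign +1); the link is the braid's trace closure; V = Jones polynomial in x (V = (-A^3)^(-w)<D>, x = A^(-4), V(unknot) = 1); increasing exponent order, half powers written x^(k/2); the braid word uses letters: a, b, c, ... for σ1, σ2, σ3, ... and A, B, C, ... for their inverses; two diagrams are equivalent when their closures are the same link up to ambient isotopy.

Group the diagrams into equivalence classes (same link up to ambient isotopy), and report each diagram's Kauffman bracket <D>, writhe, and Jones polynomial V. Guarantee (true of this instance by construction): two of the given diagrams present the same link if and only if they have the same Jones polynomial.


classes: {D1} | {D2} | {D3}
V(D1) = x^-8 - 2x^-7 + x^-6 - 2x^-5 + 2x^-4 + x^-2  [12 crossings, <D> = A^-10 + 2A^-2 - 2A^2 + A^6 - 2A^10 + A^14, w = -6]
D2 (bracket -A^-10 + A^-6 + A^2; 10 crossings at w = +2): V = x + x^3 - x^4
V(D3) = 1  [12 crossings, <D> = A^-6, w = -2]
note: V(x) takes 3 values over 3 diagrams, fixing the grouping


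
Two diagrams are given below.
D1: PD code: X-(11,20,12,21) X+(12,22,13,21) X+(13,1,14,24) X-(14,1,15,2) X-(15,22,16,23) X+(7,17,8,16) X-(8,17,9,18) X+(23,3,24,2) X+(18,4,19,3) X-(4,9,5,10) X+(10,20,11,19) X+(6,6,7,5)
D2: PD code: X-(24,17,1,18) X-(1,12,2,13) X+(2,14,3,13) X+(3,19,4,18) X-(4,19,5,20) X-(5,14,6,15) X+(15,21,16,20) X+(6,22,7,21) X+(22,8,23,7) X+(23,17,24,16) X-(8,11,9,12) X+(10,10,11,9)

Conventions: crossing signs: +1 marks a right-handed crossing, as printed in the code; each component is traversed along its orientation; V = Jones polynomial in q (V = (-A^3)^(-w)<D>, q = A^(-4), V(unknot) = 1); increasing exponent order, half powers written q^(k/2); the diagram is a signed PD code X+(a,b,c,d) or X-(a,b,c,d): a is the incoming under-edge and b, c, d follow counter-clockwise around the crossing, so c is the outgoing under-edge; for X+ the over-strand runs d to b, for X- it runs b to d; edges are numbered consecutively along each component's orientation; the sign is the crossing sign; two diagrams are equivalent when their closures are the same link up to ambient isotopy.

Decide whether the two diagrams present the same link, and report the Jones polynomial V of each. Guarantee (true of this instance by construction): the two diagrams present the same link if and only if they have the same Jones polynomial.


equivalent: yes
D1 (bracket A^6; 12 crossings at w = +2): V = 1
V(D2) = 1  [12 crossings, <D> = A^6, w = +2]
observation: from 12 to 12 crossings by R-moves: one link, two diagrams


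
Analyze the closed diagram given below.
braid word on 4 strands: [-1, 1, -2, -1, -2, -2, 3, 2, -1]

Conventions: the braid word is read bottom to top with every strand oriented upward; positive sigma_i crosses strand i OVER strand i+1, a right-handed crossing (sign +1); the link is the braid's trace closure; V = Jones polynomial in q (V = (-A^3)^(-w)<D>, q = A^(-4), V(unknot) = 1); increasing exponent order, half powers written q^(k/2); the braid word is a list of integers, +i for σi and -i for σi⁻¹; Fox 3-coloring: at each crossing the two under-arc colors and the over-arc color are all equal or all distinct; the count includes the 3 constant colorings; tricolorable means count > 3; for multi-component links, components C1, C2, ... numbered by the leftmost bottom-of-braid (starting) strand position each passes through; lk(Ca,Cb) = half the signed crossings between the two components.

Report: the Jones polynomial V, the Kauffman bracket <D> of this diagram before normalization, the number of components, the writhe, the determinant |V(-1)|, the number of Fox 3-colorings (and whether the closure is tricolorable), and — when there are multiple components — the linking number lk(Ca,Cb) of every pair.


Jones polynomial: V(q) = -q^-4 + q^-3 + q^-1
<D> = -A^-5 - A^3 + A^7; writhe -3
components 1, writhe -3 (9 crossings)
3-colorings: 9 of 3^9, det 3 — tricolorable
note: w = -3 (over 9 crossings) is diagram-only; (-A^3)^(3) removes it from V


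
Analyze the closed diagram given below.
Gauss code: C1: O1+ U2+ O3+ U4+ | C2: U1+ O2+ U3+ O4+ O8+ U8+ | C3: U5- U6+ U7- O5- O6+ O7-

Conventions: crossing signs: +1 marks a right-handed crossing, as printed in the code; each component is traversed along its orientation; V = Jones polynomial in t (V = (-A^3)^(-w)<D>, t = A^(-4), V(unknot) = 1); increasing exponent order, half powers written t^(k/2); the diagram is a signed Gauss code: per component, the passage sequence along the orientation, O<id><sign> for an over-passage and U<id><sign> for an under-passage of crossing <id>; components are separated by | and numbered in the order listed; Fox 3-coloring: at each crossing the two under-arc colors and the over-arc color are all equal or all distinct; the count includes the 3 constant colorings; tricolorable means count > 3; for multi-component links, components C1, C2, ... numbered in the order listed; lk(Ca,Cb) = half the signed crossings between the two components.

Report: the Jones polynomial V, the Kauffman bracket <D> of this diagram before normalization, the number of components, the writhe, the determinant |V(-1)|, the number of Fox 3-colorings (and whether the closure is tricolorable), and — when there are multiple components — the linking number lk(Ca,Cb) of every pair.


V(t) = t + t^2 + t^3 + t^6
bracket: A^-12 + 1 + A^4 + A^8, w = +4
3 components, writhe +4, over 8 crossings
lk(C1,C2) = +2
linking number lk(C1,C3) = 0
lk(C2,C3): 0
det 0, colorings 9 of 3^8 — tricolorable
observation: summing lk over 3 pairs gives +2


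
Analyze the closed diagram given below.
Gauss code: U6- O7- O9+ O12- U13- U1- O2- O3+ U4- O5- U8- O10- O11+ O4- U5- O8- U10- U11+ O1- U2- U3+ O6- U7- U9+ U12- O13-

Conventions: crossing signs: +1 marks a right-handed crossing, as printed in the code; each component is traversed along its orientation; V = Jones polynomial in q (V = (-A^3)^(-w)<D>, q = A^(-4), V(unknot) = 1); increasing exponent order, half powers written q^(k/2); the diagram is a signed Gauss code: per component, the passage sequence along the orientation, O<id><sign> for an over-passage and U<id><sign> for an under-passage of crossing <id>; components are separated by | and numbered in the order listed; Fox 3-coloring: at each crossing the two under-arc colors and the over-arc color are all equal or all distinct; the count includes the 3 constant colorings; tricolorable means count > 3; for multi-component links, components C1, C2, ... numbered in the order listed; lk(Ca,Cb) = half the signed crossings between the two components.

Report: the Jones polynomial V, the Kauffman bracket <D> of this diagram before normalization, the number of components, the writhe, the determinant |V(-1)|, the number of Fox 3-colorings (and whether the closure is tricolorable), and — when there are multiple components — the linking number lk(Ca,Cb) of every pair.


Jones polynomial: V(q) = q^-8 - 2q^-7 + q^-6 - 2q^-5 + 2q^-4 + q^-2
<D> = -A^-13 - 2A^-5 + 2A^-1 - A^3 + 2A^7 - A^11; writhe -7
components 1, writhe -7 (13 crossings)
3-colorings: 27 of 3^13, det 9 — tricolorable
note: w = -7 (over 13 crossings) is diagram-only; (-A^3)^(7) removes it from V


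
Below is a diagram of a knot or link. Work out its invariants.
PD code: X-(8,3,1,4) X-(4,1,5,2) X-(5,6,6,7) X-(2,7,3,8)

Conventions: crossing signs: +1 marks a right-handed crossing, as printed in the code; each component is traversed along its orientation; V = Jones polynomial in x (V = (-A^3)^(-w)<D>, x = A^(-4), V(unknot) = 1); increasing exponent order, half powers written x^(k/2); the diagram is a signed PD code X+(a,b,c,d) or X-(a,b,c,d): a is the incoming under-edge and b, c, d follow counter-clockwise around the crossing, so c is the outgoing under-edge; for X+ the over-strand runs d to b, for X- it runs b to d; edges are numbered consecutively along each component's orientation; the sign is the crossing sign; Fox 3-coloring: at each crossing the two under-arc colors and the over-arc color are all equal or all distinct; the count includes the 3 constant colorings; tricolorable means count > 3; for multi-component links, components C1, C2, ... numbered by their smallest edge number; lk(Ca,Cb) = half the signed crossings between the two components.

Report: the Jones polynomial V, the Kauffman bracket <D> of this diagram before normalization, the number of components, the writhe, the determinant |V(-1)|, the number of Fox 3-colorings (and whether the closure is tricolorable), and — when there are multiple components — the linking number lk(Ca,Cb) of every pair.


V(x) = -x^-4 + x^-3 + x^-1
bracket: A^-8 + 1 - A^4, w = -4
1 component, writhe -4, over 4 crossings
det 3, colorings 9 of 3^4 — tricolorable
observation: |V(-1)| = 3: so tricolorable, since 3 divides 3


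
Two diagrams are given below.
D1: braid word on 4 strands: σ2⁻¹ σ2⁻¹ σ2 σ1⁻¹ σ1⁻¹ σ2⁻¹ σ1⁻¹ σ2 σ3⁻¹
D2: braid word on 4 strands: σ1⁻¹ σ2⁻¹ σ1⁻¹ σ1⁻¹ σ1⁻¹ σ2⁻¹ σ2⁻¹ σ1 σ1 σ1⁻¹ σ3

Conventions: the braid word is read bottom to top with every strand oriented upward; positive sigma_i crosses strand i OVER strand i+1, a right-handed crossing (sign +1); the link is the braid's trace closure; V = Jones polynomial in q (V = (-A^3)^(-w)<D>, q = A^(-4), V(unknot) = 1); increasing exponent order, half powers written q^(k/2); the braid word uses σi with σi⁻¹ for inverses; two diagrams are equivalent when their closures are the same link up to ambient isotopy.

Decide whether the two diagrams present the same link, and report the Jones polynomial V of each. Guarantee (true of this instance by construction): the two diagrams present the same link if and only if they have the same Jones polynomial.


equivalent: no
V(D1) = -q^-4 + q^-3 + q^-1  (w -5, c 9, <D> = -A^-11 - A^-3 + A)
V(D2) = q^-8 - 2q^-7 + q^-6 - 2q^-5 + 2q^-4 + q^-2  (w -5, c 11, <D> = -A^-7 - 2A + 2A^5 - A^9 + 2A^13 - A^17)
why: 2 classes among 2 diagrams; unequal V(q) rules out equality


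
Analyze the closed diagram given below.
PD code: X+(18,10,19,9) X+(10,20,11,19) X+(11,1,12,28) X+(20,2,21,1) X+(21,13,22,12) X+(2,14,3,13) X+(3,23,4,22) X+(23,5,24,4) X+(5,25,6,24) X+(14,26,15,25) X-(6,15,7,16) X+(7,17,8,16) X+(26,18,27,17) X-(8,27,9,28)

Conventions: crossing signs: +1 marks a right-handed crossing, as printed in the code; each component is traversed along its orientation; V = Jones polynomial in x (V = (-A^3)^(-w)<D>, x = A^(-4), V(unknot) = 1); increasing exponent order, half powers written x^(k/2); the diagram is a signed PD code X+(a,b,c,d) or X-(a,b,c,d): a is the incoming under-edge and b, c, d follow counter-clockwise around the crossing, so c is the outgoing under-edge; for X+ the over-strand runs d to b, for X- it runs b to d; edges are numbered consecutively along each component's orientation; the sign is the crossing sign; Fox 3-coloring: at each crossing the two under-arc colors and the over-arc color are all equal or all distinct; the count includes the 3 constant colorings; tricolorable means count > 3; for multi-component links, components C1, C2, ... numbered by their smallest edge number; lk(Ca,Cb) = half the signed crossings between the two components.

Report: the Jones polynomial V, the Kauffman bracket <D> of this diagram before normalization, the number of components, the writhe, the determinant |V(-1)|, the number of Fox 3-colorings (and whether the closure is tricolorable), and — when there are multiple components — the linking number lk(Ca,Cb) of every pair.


V(x) = x^4 + x^6 - x^8 + x^9 - x^10 + x^11 - x^12
bracket: -A^-18 + A^-14 - A^-10 + A^-6 - A^-2 + A^6 + A^14, w = +10
1 component, writhe +10, over 14 crossings
det 3, colorings 9 of 3^14 — tricolorable
observation: det 3 = |V(-1)|; divisible by 3, so tricolorable


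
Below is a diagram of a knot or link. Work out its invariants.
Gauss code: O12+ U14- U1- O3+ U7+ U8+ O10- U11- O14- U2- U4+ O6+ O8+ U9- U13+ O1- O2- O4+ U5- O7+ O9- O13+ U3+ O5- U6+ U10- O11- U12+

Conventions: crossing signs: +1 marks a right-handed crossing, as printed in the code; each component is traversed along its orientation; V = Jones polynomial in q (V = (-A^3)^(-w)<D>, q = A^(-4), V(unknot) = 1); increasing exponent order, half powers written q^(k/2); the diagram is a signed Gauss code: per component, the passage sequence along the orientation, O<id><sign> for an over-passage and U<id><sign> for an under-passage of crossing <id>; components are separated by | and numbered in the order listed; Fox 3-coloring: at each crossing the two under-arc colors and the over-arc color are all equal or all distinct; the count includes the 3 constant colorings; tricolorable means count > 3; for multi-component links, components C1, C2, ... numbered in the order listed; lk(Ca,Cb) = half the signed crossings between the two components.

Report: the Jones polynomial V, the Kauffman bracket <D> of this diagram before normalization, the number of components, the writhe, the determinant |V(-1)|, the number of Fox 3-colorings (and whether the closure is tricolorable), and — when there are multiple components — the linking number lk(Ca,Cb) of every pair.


V = q^-5 - 2q^-4 + 2q^-3 - 2q^-2 + 2q^-1 - 1 + q
<D> = A^-4 - 1 + 2A^4 - 2A^8 + 2A^12 - 2A^16 + A^20 (w = 0)
1 component over 14 crossings, w = 0
3 Fox colorings among 3^14, |V(-1)| = 11: not tricolorable
why: the span of V is 6, forcing >= 6 crossings in any diagram


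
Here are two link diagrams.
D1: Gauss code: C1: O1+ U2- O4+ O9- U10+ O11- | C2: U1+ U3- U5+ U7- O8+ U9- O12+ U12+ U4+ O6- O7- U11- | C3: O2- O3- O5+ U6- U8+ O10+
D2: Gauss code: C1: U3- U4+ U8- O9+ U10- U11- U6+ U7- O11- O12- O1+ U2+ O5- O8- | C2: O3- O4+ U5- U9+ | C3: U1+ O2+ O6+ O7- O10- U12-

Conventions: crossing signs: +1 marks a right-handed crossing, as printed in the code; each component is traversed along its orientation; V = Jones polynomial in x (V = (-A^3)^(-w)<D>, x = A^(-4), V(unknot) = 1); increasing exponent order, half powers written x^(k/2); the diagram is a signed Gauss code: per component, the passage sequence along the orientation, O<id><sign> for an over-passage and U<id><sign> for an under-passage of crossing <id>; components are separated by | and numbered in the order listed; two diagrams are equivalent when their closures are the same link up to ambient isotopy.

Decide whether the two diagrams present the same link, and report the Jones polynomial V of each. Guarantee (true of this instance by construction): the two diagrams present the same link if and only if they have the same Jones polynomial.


equivalent: yes
D1 (bracket A^-4 + 2 + A^4; 12 crossings at w = 0): V = x^-1 + 2 + x
V(D2) = x^-1 + 2 + x  (w -2, c 12, <D> = A^-10 + 2A^-6 + A^-2)
key observation: one V(x) for all 2 diagrams — one class (guaranteed)


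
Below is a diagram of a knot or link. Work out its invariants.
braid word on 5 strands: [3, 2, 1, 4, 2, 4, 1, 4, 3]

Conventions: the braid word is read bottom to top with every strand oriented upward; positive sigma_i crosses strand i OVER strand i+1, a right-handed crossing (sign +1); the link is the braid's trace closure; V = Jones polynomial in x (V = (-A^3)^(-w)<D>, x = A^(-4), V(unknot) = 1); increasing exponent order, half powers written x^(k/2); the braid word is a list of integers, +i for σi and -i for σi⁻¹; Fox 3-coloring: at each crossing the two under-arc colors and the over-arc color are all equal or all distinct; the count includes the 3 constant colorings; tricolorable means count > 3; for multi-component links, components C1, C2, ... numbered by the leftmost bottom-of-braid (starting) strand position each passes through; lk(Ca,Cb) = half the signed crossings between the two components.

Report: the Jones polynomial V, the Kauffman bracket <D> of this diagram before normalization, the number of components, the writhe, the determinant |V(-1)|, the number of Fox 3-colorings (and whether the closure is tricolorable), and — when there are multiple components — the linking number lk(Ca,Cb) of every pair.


Jones polynomial: V(x) = -x^(5/2) - 3x^(9/2) + 2x^(11/2) - 3x^(13/2) + 4x^(15/2) - 2x^(17/2) + 2x^(19/2) - x^(21/2)
<D> = A^-15 - 2A^-11 + 2A^-7 - 4A^-3 + 3A - 2A^5 + 3A^9 + A^17; writhe +9
components 2, writhe +9 (9 crossings)
linking number lk(C1,C2) = +1
3-colorings: 27 of 3^9, det 18 — tricolorable
note: span 8 respects span(V) <= c + mu - 1 = 10 for this 2-component diagram


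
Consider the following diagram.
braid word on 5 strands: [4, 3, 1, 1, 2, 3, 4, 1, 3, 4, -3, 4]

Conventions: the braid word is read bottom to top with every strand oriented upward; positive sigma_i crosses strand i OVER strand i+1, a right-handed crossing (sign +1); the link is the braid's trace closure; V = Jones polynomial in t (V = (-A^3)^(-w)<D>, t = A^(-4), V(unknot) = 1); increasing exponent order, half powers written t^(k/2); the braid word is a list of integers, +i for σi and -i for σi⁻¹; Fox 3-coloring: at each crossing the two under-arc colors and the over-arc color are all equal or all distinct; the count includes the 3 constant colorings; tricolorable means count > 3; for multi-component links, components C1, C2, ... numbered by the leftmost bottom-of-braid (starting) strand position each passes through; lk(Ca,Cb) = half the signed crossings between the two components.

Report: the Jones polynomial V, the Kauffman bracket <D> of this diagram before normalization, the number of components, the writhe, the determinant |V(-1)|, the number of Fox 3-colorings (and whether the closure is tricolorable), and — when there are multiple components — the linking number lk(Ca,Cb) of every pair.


V(t) = t^3 + 3t^5 - 3t^6 + 3t^7 - 6t^8 + 4t^9 - 3t^10 + 3t^11 - t^12
bracket: -A^-18 + 3A^-14 - 3A^-10 + 4A^-6 - 6A^-2 + 3A^2 - 3A^6 + 3A^10 + A^18, w = +10
1 component, writhe +10, over 12 crossings
det 27, colorings 81 of 3^12 — tricolorable
observation: det 27 = |V(-1)|; divisible by 3, so tricolorable


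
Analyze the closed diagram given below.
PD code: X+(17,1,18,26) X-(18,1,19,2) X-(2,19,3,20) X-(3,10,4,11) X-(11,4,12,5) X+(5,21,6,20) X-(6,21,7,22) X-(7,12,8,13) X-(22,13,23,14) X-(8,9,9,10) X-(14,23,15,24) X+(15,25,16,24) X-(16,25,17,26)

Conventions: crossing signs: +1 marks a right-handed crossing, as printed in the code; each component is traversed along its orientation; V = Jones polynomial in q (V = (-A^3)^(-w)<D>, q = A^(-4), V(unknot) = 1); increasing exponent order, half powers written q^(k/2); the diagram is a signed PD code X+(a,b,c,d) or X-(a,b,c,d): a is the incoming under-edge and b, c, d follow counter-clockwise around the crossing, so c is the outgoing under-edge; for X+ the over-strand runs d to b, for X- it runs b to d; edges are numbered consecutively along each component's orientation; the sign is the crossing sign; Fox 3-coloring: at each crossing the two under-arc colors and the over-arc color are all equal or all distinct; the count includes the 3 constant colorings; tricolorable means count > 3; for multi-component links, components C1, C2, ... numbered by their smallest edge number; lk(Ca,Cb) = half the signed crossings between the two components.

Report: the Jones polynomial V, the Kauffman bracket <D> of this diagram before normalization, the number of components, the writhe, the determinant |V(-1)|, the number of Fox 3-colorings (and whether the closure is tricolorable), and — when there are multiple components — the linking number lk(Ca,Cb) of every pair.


Jones polynomial: V(q) = q^-8 - 2q^-7 + q^-6 - 2q^-5 + 2q^-4 + q^-2
<D> = -A^-13 - 2A^-5 + 2A^-1 - A^3 + 2A^7 - A^11; writhe -7
components 1, writhe -7 (13 crossings)
3-colorings: 27 of 3^13, det 9 — tricolorable
note: |V(-1)| = 9: so tricolorable, since 3 divides 9


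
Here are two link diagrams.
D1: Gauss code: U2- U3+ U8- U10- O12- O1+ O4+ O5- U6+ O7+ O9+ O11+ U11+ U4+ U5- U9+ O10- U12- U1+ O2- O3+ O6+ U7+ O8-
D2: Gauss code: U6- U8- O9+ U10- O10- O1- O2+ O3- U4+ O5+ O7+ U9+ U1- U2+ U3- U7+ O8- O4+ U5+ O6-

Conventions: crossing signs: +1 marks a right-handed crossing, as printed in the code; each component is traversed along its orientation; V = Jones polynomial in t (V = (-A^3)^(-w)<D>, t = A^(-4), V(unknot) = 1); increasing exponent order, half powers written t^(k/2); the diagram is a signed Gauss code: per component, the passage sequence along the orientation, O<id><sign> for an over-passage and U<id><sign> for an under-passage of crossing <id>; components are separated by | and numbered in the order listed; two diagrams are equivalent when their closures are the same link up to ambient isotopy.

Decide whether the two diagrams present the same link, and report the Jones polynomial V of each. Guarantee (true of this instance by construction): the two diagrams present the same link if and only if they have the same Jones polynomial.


equivalent: yes
V(D1) = 1  (w +2, c 12, <D> = A^6)
V(D2) = 1  [10 crossings, <D> = 1, w = 0]
key observation: from 12 to 10 crossings by R-moves: one link, two diagrams


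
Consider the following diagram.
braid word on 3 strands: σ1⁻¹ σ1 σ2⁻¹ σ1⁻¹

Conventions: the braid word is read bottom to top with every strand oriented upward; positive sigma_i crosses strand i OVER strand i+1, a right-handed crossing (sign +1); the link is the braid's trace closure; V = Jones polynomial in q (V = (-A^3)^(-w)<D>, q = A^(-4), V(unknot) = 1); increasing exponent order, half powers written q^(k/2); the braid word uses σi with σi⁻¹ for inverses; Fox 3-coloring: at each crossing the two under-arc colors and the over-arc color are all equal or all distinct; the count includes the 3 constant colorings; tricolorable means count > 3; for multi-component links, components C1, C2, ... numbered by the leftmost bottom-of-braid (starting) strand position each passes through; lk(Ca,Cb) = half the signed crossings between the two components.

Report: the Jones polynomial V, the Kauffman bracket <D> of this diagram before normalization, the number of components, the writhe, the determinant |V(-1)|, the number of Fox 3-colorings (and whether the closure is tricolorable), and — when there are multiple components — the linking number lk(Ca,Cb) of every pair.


V = 1
<D> = A^-6 (w = -2)
1 component over 4 crossings, w = -2
3 Fox colorings among 3^4, |V(-1)| = 1: not tricolorable
why: inverse pairs cancel, leaving σ2⁻¹ σ1⁻¹


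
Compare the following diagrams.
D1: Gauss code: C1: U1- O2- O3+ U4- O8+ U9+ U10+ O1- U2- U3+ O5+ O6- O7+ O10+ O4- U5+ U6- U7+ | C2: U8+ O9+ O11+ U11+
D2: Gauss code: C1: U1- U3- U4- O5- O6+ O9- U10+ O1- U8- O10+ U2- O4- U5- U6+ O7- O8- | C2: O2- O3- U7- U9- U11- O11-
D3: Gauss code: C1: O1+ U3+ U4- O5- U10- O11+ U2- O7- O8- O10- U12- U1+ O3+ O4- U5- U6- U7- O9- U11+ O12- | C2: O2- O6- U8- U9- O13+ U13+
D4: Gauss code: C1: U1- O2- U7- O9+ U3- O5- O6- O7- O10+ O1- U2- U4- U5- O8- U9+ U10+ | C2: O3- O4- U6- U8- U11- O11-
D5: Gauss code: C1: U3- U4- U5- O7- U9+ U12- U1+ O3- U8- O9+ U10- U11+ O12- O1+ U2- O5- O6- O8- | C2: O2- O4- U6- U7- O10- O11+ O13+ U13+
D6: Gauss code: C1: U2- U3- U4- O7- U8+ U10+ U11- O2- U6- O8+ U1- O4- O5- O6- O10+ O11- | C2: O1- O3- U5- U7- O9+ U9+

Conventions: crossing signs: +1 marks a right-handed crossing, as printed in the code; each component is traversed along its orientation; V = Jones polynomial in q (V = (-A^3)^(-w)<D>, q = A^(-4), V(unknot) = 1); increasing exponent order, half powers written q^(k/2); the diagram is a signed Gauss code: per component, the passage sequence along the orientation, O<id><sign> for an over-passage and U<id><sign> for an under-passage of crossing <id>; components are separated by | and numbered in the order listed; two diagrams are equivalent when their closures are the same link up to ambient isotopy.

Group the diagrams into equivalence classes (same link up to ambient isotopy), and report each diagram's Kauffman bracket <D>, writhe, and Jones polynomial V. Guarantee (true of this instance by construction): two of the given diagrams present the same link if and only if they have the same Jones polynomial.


equivalence classes: {D1} | {D2, D3, D4, D5, D6}
D1 (bracket A^-1 + A^7; 11 crossings at w = +3): V = -q^(1/2) - q^(5/2)
D2 (bracket A^-15 - A^-11 + 3A^-7 - 2A^-3 + 2A - 2A^5 + A^9; 11 crossings at w = -7): V = -q^(-15/2) + 2q^(-13/2) - 2q^(-11/2) + 2q^(-9/2) - 3q^(-7/2) + q^(-5/2) - q^(-3/2)
V(D3) = -q^(-15/2) + 2q^(-13/2) - 2q^(-11/2) + 2q^(-9/2) - 3q^(-7/2) + q^(-5/2) - q^(-3/2)  [13 crossings, <D> = A^-9 - A^-5 + 3A^-1 - 2A^3 + 2A^7 - 2A^11 + A^15, w = -5]
V(D4) = -q^(-15/2) + 2q^(-13/2) - 2q^(-11/2) + 2q^(-9/2) - 3q^(-7/2) + q^(-5/2) - q^(-3/2)  (w -7, c 11, <D> = A^-15 - A^-11 + 3A^-7 - 2A^-3 + 2A - 2A^5 + A^9)
V(D5) = -q^(-15/2) + 2q^(-13/2) - 2q^(-11/2) + 2q^(-9/2) - 3q^(-7/2) + q^(-5/2) - q^(-3/2)  (w -5, c 13, <D> = A^-9 - A^-5 + 3A^-1 - 2A^3 + 2A^7 - 2A^11 + A^15)
V(D6) = -q^(-15/2) + 2q^(-13/2) - 2q^(-11/2) + 2q^(-9/2) - 3q^(-7/2) + q^(-5/2) - q^(-3/2)  (w -5, c 11, <D> = A^-9 - A^-5 + 3A^-1 - 2A^3 + 2A^7 - 2A^11 + A^15)
observation: 2 classes among 6 diagrams; unequal V(q) rules out equality


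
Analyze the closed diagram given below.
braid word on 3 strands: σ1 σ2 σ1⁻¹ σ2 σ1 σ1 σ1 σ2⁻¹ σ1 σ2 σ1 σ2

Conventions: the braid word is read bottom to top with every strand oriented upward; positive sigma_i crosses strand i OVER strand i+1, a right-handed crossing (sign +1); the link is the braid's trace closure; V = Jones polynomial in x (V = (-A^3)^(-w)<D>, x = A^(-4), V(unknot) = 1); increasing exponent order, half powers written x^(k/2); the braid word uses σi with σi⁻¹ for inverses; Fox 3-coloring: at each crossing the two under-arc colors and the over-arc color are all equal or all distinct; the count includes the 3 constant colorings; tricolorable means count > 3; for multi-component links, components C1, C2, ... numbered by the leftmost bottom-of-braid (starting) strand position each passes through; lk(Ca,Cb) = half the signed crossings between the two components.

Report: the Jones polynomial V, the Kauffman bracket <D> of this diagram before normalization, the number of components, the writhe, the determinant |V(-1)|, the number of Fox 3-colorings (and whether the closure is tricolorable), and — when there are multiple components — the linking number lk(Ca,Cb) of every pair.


V(x) = x^3 + x^5 - x^6 + x^7 - x^8 + x^9 - x^10
bracket: -A^-16 + A^-12 - A^-8 + A^-4 - 1 + A^4 + A^12, w = +8
1 component, writhe +8, over 12 crossings
det 7, colorings 3 of 3^12 — not tricolorable
observation: V spans 7 powers of x: at least 7 crossings in any diagram


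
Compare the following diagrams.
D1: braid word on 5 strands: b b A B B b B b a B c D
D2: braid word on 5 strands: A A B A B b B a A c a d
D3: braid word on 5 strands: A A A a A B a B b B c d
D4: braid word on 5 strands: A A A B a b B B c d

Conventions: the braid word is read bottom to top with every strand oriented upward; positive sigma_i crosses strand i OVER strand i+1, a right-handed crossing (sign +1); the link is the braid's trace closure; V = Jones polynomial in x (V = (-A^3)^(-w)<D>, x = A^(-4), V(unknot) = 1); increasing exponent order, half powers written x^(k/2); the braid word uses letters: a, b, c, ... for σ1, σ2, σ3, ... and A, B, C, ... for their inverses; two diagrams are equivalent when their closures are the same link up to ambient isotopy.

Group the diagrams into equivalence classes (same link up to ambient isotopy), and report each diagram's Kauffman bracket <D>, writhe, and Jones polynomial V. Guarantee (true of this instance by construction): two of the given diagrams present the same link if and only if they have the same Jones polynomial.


grouping into links: {D1} | {D2} | {D3, D4}
V(D1) = 1  (w 0, c 12, <D> = 1)
D2 (bracket A^-2 + A^6 - A^10; 12 crossings at w = -2): V = -x^-4 + x^-3 + x^-1
D3 (bracket A^-2 - A^2 + 2A^6 - A^10 + A^14 - A^18; 12 crossings at w = -2): V = -x^-6 + x^-5 - x^-4 + 2x^-3 - x^-2 + x^-1
V(D4) = -x^-6 + x^-5 - x^-4 + 2x^-3 - x^-2 + x^-1  [10 crossings, <D> = A^-2 - A^2 + 2A^6 - A^10 + A^14 - A^18, w = -2]
why: comparing 4 Jones polynomials yields 3 groups


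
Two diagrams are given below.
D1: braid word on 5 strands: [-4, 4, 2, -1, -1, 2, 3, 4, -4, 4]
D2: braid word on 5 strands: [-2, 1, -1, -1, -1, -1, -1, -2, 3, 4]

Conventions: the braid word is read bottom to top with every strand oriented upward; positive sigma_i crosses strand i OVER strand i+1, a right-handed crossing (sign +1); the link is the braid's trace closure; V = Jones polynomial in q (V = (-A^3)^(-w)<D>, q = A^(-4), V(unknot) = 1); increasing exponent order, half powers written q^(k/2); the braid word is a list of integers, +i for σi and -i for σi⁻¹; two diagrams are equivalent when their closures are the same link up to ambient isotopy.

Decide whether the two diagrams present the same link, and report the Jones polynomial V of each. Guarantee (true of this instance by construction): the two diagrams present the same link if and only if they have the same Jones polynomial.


equivalent: no
V(D1) = q^-2 + 2 + q^2  (w +2, c 10, <D> = A^-2 + 2A^6 + A^14)
V(D2) = q^-8 - q^-7 + 2q^-6 - q^-5 + 2q^-4 + q^-2  (w -4, c 10, <D> = A^-4 + 2A^4 - A^8 + 2A^12 - A^16 + A^20)
why: 2 values of V(q) split the 2 diagrams


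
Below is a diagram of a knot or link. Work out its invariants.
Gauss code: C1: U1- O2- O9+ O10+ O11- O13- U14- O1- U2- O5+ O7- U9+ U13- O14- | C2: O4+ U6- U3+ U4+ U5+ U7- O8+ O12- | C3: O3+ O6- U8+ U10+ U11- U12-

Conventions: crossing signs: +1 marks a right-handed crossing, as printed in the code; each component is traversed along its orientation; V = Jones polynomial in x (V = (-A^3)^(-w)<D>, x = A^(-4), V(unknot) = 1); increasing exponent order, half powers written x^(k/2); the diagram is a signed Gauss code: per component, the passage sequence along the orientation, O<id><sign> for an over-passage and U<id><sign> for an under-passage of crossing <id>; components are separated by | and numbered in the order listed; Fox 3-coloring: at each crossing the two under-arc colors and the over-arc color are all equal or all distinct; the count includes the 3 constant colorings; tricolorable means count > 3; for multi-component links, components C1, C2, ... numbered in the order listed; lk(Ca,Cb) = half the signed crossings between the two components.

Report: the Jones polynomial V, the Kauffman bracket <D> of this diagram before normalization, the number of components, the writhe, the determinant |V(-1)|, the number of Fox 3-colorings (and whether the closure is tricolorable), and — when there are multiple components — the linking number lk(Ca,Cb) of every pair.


Jones polynomial: V(x) = -x^-5 - x^-4 + x^-3 + 2x^-2 + 2x^-1 + 1
<D> = A^-6 + 2A^-2 + 2A^2 + A^6 - A^10 - A^14; writhe -2
components 3, writhe -2 (14 crossings)
linking number lk(C1,C2) = 0
lk(C1,C3): 0
lk(C2,C3) = 0
3-colorings: 81 of 3^14, det 0 — tricolorable
note: the span of V is 5, within the link bound 14 + 3 - 1
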